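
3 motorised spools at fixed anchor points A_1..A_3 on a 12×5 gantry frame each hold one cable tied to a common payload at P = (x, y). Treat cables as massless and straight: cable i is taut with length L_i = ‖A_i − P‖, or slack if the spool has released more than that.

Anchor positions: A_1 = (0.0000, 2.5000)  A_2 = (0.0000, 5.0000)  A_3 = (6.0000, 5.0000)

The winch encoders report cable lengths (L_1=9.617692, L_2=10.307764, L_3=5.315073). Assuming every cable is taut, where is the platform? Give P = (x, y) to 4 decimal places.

(9.5000, 1.0000)

circle eqns → linear via eq_j − eq_1; set q_j = A_j·A_j − L_j²
q_1 = 0.0000+6.2500−92.5000 = -86.2500
0.0000·x − 5.0000·y = q_1−q_2 = -5.0000
-12.0000·x − 5.0000·y = q_1−q_3 = -119.0000
solve first two rows → x=9.5000, y=1.0000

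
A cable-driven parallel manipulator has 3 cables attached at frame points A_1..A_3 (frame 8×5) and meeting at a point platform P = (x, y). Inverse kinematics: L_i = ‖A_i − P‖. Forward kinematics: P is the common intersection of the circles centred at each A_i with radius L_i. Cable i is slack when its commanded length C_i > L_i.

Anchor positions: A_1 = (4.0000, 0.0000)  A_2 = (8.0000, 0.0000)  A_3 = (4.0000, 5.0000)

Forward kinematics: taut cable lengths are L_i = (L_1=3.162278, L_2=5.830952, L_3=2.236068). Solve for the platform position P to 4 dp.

(3.0000, 3.0000)

circle eqns → linear via eq_j − eq_1; set q_j = A_j·A_j − L_j²
q_1 = 16.0000+0.0000−10.0000 = 6.0000
-8.0000·x + 0.0000·y = q_1−q_2 = -24.0000
0.0000·x − 10.0000·y = q_1−q_3 = -30.0000
solve first two rows → x=3.0000, y=3.0000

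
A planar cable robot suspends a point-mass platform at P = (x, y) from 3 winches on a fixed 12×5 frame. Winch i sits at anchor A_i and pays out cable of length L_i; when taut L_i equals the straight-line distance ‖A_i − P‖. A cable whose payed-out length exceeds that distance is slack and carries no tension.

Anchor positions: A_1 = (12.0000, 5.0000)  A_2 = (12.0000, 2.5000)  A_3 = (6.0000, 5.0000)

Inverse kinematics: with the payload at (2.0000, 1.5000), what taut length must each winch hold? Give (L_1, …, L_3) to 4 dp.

(10.5948, 10.0499, 5.3151)

cable 1: Δx=10.0000, Δy=3.5000; L_1 = √(Δx²+Δy²) = 10.5948
cable 2: Δx=10.0000, Δy=1.0000; L_2 = √(Δx²+Δy²) = 10.0499
cable 3: Δx=4.0000, Δy=3.5000; L_3 = √(Δx²+Δy²) = 5.3151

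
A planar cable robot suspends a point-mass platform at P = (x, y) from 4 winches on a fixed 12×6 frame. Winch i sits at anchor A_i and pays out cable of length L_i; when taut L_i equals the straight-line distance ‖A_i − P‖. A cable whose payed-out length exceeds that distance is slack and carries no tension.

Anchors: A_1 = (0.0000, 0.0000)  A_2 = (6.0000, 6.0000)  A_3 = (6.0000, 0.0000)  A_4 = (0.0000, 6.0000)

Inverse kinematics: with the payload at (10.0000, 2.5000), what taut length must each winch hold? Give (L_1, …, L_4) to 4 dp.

(10.3078, 5.3151, 4.7170, 10.5948)

L_1: Δ = A_1−P = (-10.0000, -2.5000) → ‖Δ‖ = √106.2500 = 10.3078
L_2: Δ = A_2−P = (-4.0000, 3.5000) → ‖Δ‖ = √28.2500 = 5.3151
L_3: Δ = A_3−P = (-4.0000, -2.5000) → ‖Δ‖ = √22.2500 = 4.7170
L_4: Δ = A_4−P = (-10.0000, 3.5000) → ‖Δ‖ = √112.2500 = 10.5948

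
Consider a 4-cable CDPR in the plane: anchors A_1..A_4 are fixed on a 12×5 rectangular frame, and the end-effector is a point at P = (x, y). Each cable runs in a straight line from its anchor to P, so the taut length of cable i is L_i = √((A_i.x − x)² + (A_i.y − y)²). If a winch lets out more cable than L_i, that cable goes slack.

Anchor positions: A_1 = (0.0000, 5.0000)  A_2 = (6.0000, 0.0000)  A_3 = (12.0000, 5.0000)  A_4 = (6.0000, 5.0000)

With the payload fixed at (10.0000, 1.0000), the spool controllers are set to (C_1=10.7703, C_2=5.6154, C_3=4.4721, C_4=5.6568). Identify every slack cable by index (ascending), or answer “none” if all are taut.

i=1: geometric 10.7703 vs commanded 10.7703 ⇒ taut
i=2: geometric 4.1231 vs commanded 5.6154 ⇒ slack
i=3: geometric 4.4721 vs commanded 4.4721 ⇒ taut
i=4: geometric 5.6569 vs commanded 5.6568 ⇒ taut

2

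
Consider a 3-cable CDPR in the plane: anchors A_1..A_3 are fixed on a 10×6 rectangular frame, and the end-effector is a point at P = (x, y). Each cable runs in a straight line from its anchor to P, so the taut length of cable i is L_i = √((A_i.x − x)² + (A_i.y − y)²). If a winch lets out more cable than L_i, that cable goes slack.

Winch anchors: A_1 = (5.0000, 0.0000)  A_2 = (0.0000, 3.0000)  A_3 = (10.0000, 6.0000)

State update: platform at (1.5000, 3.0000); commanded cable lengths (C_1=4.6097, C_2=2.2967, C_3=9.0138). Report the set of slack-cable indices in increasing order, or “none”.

2

cable 1: L_1 = ‖A_1−P‖ = 4.6098;  C_1 = 4.6097 → taut
cable 2: L_2 = ‖A_2−P‖ = 1.5000;  C_2 = 2.2967 → slack
cable 3: L_3 = ‖A_3−P‖ = 9.0139;  C_3 = 9.0138 → taut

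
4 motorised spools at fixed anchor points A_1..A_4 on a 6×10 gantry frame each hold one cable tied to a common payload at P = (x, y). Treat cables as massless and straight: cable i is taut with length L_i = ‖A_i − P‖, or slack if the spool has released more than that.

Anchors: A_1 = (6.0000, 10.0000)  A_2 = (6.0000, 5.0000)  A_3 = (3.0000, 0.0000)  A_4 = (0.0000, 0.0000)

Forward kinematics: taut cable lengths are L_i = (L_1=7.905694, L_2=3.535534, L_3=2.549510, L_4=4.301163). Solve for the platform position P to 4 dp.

(3.5000, 2.5000)

each cable: (A_i−P)·(A_i−P) = L_i²; let q_i = ‖A_i‖²−L_i²
q_1 = 36.0000+100.0000−62.5000 = 73.5000
row 1: 0.0000x + 10.0000y = 25.0000  (q_2=48.5000)
row 2: 6.0000x + 20.0000y = 71.0000  (q_3=2.5000)
row 3: 12.0000x + 20.0000y = 92.0000  (q_4=-18.5000)
Cramer on rows 1–2 → x = 3.5000, y = 2.5000
check cable 4: ‖A_4−P‖² = 18.5000 ≈ L_4² = 18.5000 ✓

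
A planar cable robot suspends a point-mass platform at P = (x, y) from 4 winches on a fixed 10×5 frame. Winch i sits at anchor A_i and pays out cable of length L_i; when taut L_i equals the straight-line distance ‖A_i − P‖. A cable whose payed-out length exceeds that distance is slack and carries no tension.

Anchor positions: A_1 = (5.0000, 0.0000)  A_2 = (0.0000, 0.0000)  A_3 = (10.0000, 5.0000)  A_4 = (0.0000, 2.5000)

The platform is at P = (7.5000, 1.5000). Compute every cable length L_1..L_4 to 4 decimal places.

(2.9155, 7.6485, 4.3012, 7.5664)

L_1: Δ = A_1−P = (-2.5000, -1.5000) → ‖Δ‖ = √8.5000 = 2.9155
L_2: Δ = A_2−P = (-7.5000, -1.5000) → ‖Δ‖ = √58.5000 = 7.6485
L_3: Δ = A_3−P = (2.5000, 3.5000) → ‖Δ‖ = √18.5000 = 4.3012
L_4: Δ = A_4−P = (-7.5000, 1.0000) → ‖Δ‖ = √57.2500 = 7.5664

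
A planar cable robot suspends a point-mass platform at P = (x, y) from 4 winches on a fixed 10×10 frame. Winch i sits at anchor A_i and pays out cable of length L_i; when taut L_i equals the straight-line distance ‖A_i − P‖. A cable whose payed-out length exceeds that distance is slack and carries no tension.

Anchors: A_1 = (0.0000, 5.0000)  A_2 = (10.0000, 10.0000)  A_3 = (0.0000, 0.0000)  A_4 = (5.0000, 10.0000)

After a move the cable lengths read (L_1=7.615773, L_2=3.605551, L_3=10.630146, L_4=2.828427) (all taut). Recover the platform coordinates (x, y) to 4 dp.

each cable: (A_i−P)·(A_i−P) = L_i²; let k_i = ‖A_i‖²−L_i²
k_1 = 0.0000+25.0000−58.0000 = -33.0000
row 1: -20.0000x − 10.0000y = -220.0000  (k_2=187.0000)
row 2: 0.0000x + 10.0000y = 80.0000  (k_3=-113.0000)
row 3: -10.0000x − 10.0000y = -150.0000  (k_4=117.0000)
Cramer on rows 1–2 → x = 7.0000, y = 8.0000
check cable 4: ‖A_4−P‖² = 8.0000 ≈ L_4² = 8.0000 ✓

(7.0000, 8.0000)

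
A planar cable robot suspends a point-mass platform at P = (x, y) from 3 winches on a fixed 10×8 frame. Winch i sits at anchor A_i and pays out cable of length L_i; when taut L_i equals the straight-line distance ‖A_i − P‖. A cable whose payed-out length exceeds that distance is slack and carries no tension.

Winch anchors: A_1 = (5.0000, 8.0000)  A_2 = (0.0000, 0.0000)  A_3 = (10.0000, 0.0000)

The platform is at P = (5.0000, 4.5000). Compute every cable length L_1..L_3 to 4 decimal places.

cable 1: Δx=0.0000, Δy=3.5000; L_1 = √(Δx²+Δy²) = 3.5000
cable 2: Δx=-5.0000, Δy=-4.5000; L_2 = √(Δx²+Δy²) = 6.7268
cable 3: Δx=5.0000, Δy=-4.5000; L_3 = √(Δx²+Δy²) = 6.7268

(3.5000, 6.7268, 6.7268)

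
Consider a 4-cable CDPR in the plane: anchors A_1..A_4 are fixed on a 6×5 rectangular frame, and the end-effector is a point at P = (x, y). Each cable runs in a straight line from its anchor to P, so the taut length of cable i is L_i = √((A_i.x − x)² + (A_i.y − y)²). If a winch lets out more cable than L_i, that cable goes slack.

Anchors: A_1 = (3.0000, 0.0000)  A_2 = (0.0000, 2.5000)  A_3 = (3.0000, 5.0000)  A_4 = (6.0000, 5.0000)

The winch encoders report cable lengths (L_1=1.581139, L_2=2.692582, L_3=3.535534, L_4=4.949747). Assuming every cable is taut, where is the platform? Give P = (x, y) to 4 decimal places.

circle eqns → linear via eq_j − eq_1; set c_j = A_j·A_j − L_j²
c_1 = 9.0000+0.0000−2.5000 = 6.5000
6.0000·x − 5.0000·y = c_1−c_2 = 7.5000
0.0000·x − 10.0000·y = c_1−c_3 = -15.0000
-6.0000·x − 10.0000·y = c_1−c_4 = -30.0000
solve first two rows → x=2.5000, y=1.5000
check cable 4: ‖A_4−P‖² = 24.5000 ≈ L_4² = 24.5000 ✓

(2.5000, 1.5000)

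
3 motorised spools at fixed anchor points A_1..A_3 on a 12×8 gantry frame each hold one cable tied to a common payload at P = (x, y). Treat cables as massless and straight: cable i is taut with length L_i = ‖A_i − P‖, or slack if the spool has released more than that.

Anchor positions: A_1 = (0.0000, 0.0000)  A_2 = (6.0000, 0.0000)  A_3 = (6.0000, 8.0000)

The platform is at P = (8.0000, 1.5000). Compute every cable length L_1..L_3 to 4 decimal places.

(8.1394, 2.5000, 6.8007)

cable 1: Δx=-8.0000, Δy=-1.5000; L_1 = √(Δx²+Δy²) = 8.1394
cable 2: Δx=-2.0000, Δy=-1.5000; L_2 = √(Δx²+Δy²) = 2.5000
cable 3: Δx=-2.0000, Δy=6.5000; L_3 = √(Δx²+Δy²) = 6.8007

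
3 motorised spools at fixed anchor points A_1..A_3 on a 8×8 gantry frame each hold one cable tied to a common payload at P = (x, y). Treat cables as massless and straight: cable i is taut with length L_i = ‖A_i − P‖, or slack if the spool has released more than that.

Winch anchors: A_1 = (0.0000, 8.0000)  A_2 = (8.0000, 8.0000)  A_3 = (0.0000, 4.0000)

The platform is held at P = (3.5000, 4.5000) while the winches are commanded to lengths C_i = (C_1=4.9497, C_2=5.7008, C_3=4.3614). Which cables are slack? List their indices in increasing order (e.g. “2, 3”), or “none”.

3

i=1: geometric 4.9497 vs commanded 4.9497 ⇒ taut
i=2: geometric 5.7009 vs commanded 5.7008 ⇒ taut
i=3: geometric 3.5355 vs commanded 4.3614 ⇒ slack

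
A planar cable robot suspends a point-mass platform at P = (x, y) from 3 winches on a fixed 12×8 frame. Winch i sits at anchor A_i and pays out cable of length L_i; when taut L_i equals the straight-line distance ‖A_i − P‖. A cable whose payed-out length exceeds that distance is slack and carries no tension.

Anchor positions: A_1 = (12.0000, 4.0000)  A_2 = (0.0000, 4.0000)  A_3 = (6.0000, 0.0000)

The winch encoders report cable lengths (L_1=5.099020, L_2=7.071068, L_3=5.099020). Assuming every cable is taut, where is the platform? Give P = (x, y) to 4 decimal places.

each cable: (A_i−P)·(A_i−P) = L_i²; let c_i = ‖A_i‖²−L_i²
c_1 = 144.0000+16.0000−26.0000 = 134.0000
row 1: 24.0000x + 0.0000y = 168.0000  (c_2=-34.0000)
row 2: 12.0000x + 8.0000y = 124.0000  (c_3=10.0000)
Cramer on rows 1–2 → x = 7.0000, y = 5.0000

(7.0000, 5.0000)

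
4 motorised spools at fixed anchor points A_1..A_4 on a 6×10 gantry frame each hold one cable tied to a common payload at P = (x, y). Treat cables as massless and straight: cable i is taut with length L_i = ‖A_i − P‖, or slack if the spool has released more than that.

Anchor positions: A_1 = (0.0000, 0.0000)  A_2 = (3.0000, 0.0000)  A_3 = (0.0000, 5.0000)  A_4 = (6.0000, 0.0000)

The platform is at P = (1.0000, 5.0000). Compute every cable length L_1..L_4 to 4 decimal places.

L_1: Δ = A_1−P = (-1.0000, -5.0000) → ‖Δ‖ = √26.0000 = 5.0990
L_2: Δ = A_2−P = (2.0000, -5.0000) → ‖Δ‖ = √29.0000 = 5.3852
L_3: Δ = A_3−P = (-1.0000, 0.0000) → ‖Δ‖ = √1.0000 = 1.0000
L_4: Δ = A_4−P = (5.0000, -5.0000) → ‖Δ‖ = √50.0000 = 7.0711

(5.0990, 5.3852, 1.0000, 7.0711)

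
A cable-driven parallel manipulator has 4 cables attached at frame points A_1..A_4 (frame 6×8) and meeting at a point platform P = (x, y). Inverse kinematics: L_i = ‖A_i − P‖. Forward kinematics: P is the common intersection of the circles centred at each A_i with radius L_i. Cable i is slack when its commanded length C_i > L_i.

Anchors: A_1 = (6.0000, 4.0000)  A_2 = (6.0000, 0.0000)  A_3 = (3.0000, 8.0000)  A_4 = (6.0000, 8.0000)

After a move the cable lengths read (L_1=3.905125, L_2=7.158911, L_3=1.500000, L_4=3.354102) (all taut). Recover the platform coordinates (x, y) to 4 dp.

expand ‖A_i−P‖²=L_i² and subtract eq 1 (c_i ≔ ‖A_i‖²−L_i²)
c_1 = 36.0000+16.0000−15.2500 = 36.7500
eq1−eq2 → [0.0000  8.0000]·P = 52.0000
eq1−eq3 → [6.0000  -8.0000]·P = -34.0000
eq1−eq4 → [0.0000  -8.0000]·P = -52.0000
2×2 solve → P = (3.0000, 6.5000)
check cable 4: ‖A_4−P‖² = 11.2500 ≈ L_4² = 11.2500 ✓

(3.0000, 6.5000)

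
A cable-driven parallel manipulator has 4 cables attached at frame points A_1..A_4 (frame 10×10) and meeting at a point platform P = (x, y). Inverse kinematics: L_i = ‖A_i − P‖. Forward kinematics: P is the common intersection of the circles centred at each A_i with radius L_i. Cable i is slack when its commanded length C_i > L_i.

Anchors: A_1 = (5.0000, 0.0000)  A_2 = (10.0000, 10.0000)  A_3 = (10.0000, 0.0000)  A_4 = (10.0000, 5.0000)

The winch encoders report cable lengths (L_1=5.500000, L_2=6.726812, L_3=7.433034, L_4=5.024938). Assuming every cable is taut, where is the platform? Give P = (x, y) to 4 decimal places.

circle eqns → linear via eq_j − eq_1; set q_j = A_j·A_j − L_j²
q_1 = 25.0000+0.0000−30.2500 = -5.2500
-10.0000·x − 20.0000·y = q_1−q_2 = -160.0000
-10.0000·x + 0.0000·y = q_1−q_3 = -50.0000
-10.0000·x − 10.0000·y = q_1−q_4 = -105.0000
solve first two rows → x=5.0000, y=5.5000
check cable 4: ‖A_4−P‖² = 25.2500 ≈ L_4² = 25.2500 ✓

(5.0000, 5.5000)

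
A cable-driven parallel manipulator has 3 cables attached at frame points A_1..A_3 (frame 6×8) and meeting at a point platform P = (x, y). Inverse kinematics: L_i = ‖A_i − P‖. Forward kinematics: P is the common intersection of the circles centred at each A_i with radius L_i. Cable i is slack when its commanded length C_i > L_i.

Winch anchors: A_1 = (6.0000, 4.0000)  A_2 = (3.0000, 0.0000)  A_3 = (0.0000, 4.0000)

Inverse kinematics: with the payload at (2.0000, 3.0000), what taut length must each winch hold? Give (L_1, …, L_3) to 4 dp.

L_1 = √((6.0000−2.0000)² + (4.0000−3.0000)²) = 4.1231
L_2 = √((3.0000−2.0000)² + (0.0000−3.0000)²) = 3.1623
L_3 = √((0.0000−2.0000)² + (4.0000−3.0000)²) = 2.2361

(4.1231, 3.1623, 2.2361)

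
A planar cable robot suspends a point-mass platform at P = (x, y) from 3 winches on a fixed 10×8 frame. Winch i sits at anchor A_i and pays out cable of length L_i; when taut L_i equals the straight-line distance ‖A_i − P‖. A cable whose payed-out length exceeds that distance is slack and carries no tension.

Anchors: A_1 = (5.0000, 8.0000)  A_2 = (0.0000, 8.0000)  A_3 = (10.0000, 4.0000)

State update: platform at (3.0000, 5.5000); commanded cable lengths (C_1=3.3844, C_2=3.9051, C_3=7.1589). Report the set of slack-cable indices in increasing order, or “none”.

cable 1: L_1 = ‖A_1−P‖ = 3.2016;  C_1 = 3.3844 → slack
cable 2: L_2 = ‖A_2−P‖ = 3.9051;  C_2 = 3.9051 → taut
cable 3: L_3 = ‖A_3−P‖ = 7.1589;  C_3 = 7.1589 → taut

1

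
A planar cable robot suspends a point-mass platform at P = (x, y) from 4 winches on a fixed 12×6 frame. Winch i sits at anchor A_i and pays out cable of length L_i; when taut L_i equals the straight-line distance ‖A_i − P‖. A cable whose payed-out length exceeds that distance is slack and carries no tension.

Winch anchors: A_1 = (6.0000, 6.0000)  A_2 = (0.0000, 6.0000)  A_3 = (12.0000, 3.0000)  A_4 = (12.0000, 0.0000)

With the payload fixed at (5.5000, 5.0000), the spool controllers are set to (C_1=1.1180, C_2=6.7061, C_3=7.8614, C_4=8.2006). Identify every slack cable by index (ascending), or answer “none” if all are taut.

2, 3

i=1: geometric 1.1180 vs commanded 1.1180 ⇒ taut
i=2: geometric 5.5902 vs commanded 6.7061 ⇒ slack
i=3: geometric 6.8007 vs commanded 7.8614 ⇒ slack
i=4: geometric 8.2006 vs commanded 8.2006 ⇒ taut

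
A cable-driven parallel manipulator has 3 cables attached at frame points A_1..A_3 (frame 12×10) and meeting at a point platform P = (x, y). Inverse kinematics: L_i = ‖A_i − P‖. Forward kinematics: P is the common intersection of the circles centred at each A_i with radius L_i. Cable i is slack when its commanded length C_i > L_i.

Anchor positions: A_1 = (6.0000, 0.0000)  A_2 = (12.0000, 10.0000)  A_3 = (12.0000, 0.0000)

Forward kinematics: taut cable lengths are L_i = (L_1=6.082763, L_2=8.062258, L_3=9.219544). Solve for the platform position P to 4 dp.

expand ‖A_i−P‖²=L_i² and subtract eq 1 (c_i ≔ ‖A_i‖²−L_i²)
c_1 = 36.0000+0.0000−37.0000 = -1.0000
eq1−eq2 → [-12.0000  -20.0000]·P = -180.0000
eq1−eq3 → [-12.0000  0.0000]·P = -60.0000
2×2 solve → P = (5.0000, 6.0000)

(5.0000, 6.0000)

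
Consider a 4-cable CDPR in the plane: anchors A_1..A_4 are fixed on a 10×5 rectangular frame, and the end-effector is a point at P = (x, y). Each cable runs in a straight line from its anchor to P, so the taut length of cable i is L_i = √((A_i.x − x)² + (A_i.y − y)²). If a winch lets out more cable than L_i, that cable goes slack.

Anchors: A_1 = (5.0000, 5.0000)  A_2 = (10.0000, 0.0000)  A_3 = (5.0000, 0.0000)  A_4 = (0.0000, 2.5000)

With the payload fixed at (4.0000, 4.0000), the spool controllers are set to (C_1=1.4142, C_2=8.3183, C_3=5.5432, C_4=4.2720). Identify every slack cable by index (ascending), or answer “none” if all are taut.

2, 3

cable 1: √((1.0000)²+(1.0000)²)=1.4142, C_1=1.4142: taut
cable 2: √((6.0000)²+(-4.0000)²)=7.2111, C_2=8.3183: slack
cable 3: √((1.0000)²+(-4.0000)²)=4.1231, C_3=5.5432: slack
cable 4: √((-4.0000)²+(-1.5000)²)=4.2720, C_4=4.2720: taut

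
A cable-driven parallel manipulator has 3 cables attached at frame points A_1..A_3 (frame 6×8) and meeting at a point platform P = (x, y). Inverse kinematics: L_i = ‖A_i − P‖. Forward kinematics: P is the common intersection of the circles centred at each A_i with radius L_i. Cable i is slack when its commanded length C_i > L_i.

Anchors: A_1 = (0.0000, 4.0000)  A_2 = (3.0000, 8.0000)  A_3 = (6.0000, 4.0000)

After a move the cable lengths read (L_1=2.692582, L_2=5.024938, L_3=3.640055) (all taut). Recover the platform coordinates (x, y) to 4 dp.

each cable: (A_i−P)·(A_i−P) = L_i²; let c_i = ‖A_i‖²−L_i²
c_1 = 0.0000+16.0000−7.2500 = 8.7500
row 1: -6.0000x − 8.0000y = -39.0000  (c_2=47.7500)
row 2: -12.0000x + 0.0000y = -30.0000  (c_3=38.7500)
Cramer on rows 1–2 → x = 2.5000, y = 3.0000

(2.5000, 3.0000)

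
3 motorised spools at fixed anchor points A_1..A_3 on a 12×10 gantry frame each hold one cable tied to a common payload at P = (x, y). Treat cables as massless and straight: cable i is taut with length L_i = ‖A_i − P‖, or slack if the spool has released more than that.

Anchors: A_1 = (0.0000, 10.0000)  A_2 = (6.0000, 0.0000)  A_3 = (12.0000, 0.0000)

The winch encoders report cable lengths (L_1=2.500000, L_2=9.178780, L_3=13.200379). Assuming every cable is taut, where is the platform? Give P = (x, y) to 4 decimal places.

expand ‖A_i−P‖²=L_i² and subtract eq 1 (q_i ≔ ‖A_i‖²−L_i²)
q_1 = 0.0000+100.0000−6.2500 = 93.7500
eq1−eq2 → [-12.0000  20.0000]·P = 142.0000
eq1−eq3 → [-24.0000  20.0000]·P = 124.0000
2×2 solve → P = (1.5000, 8.0000)

(1.5000, 8.0000)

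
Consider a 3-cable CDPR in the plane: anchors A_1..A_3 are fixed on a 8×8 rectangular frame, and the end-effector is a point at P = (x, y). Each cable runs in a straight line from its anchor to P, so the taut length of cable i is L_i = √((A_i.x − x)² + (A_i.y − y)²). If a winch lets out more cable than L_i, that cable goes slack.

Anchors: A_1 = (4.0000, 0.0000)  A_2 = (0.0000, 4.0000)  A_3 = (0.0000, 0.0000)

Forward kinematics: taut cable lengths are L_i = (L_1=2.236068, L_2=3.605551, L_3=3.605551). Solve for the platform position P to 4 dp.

(3.0000, 2.0000)

expand ‖A_i−P‖²=L_i² and subtract eq 1 (c_i ≔ ‖A_i‖²−L_i²)
c_1 = 16.0000+0.0000−5.0000 = 11.0000
eq1−eq2 → [8.0000  -8.0000]·P = 8.0000
eq1−eq3 → [8.0000  0.0000]·P = 24.0000
2×2 solve → P = (3.0000, 2.0000)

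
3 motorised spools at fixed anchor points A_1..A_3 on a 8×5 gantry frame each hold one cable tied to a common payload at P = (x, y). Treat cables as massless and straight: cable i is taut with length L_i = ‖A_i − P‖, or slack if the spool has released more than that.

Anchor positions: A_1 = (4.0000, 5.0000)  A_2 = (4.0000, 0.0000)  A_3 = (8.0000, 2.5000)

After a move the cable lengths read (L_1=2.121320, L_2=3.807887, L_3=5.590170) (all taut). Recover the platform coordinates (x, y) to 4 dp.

(2.5000, 3.5000)

circle eqns → linear via eq_j − eq_1; set q_j = A_j·A_j − L_j²
q_1 = 16.0000+25.0000−4.5000 = 36.5000
0.0000·x + 10.0000·y = q_1−q_2 = 35.0000
-8.0000·x + 5.0000·y = q_1−q_3 = -2.5000
solve first two rows → x=2.5000, y=3.5000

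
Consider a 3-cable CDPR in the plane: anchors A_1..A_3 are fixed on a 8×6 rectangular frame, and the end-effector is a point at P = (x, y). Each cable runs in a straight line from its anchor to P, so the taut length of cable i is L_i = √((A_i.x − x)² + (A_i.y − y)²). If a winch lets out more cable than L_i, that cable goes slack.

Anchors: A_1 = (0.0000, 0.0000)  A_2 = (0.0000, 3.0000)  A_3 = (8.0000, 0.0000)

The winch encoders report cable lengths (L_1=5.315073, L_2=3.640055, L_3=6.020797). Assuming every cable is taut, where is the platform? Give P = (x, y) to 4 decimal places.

(3.5000, 4.0000)

each cable: (A_i−P)·(A_i−P) = L_i²; let k_i = ‖A_i‖²−L_i²
k_1 = 0.0000+0.0000−28.2500 = -28.2500
row 1: 0.0000x − 6.0000y = -24.0000  (k_2=-4.2500)
row 2: -16.0000x + 0.0000y = -56.0000  (k_3=27.7500)
Cramer on rows 1–2 → x = 3.5000, y = 4.0000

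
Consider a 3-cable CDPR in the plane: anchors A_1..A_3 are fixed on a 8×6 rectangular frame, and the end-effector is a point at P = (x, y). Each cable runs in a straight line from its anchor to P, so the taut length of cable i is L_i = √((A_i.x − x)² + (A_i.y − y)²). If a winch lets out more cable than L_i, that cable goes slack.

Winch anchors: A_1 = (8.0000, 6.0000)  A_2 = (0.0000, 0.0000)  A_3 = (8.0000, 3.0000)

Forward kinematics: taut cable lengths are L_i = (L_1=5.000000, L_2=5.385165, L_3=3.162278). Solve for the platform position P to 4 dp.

(5.0000, 2.0000)

circle eqns → linear via eq_j − eq_1; set q_j = A_j·A_j − L_j²
q_1 = 64.0000+36.0000−25.0000 = 75.0000
16.0000·x + 12.0000·y = q_1−q_2 = 104.0000
0.0000·x + 6.0000·y = q_1−q_3 = 12.0000
solve first two rows → x=5.0000, y=2.0000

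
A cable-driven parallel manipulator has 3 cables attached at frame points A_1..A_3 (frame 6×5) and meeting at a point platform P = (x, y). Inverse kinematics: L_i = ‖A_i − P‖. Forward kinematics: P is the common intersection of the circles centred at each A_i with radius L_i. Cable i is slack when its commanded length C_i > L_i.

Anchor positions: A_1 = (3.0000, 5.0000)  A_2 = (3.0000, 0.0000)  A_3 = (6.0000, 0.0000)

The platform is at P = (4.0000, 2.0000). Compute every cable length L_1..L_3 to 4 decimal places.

(3.1623, 2.2361, 2.8284)

L_1 = √((3.0000−4.0000)² + (5.0000−2.0000)²) = 3.1623
L_2 = √((3.0000−4.0000)² + (0.0000−2.0000)²) = 2.2361
L_3 = √((6.0000−4.0000)² + (0.0000−2.0000)²) = 2.8284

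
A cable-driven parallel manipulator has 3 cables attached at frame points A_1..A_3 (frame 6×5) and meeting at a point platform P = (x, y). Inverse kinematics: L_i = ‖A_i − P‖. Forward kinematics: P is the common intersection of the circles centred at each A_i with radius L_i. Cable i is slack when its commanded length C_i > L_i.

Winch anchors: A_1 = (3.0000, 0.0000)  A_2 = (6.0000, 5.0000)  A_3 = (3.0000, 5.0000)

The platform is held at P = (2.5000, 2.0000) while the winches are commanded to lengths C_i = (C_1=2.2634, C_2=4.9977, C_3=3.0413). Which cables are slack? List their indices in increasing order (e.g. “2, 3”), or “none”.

1, 2

cable 1: L_1 = ‖A_1−P‖ = 2.0616;  C_1 = 2.2634 → slack
cable 2: L_2 = ‖A_2−P‖ = 4.6098;  C_2 = 4.9977 → slack
cable 3: L_3 = ‖A_3−P‖ = 3.0414;  C_3 = 3.0413 → taut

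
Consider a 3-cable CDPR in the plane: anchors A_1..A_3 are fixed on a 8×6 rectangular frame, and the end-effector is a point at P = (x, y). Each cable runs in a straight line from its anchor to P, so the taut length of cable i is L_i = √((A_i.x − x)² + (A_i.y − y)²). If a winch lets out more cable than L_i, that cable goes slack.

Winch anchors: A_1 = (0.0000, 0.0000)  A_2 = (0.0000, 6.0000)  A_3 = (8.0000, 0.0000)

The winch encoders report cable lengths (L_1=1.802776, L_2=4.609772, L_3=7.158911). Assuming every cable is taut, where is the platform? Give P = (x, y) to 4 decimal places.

(1.0000, 1.5000)

circle eqns → linear via eq_j − eq_1; set k_j = A_j·A_j − L_j²
k_1 = 0.0000+0.0000−3.2500 = -3.2500
0.0000·x − 12.0000·y = k_1−k_2 = -18.0000
-16.0000·x + 0.0000·y = k_1−k_3 = -16.0000
solve first two rows → x=1.0000, y=1.5000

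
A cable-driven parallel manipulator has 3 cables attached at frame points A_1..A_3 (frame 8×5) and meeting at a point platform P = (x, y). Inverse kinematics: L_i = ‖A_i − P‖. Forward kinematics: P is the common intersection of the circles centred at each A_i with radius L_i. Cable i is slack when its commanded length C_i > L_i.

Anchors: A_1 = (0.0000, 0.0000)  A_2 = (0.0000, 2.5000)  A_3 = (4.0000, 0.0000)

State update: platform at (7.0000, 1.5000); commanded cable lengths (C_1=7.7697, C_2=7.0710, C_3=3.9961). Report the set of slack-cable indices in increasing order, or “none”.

1, 3

cable 1: √((-7.0000)²+(-1.5000)²)=7.1589, C_1=7.7697: slack
cable 2: √((-7.0000)²+(1.0000)²)=7.0711, C_2=7.0710: taut
cable 3: √((-3.0000)²+(-1.5000)²)=3.3541, C_3=3.9961: slack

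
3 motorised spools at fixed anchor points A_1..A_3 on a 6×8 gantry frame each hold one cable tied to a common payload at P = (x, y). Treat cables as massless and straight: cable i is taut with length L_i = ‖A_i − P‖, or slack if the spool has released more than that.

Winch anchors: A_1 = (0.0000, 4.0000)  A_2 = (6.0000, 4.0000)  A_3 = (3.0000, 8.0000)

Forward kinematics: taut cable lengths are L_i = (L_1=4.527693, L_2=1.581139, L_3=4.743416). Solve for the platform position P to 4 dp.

(4.5000, 3.5000)

circle eqns → linear via eq_j − eq_1; set k_j = A_j·A_j − L_j²
k_1 = 0.0000+16.0000−20.5000 = -4.5000
-12.0000·x + 0.0000·y = k_1−k_2 = -54.0000
-6.0000·x − 8.0000·y = k_1−k_3 = -55.0000
solve first two rows → x=4.5000, y=3.5000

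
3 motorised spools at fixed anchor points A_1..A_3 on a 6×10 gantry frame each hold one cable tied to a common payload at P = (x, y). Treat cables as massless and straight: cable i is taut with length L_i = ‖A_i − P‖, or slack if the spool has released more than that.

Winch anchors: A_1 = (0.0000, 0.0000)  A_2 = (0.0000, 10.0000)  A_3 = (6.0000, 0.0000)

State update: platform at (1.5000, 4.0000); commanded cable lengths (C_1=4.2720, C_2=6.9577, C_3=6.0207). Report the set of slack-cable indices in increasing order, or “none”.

2

i=1: geometric 4.2720 vs commanded 4.2720 ⇒ taut
i=2: geometric 6.1847 vs commanded 6.9577 ⇒ slack
i=3: geometric 6.0208 vs commanded 6.0207 ⇒ taut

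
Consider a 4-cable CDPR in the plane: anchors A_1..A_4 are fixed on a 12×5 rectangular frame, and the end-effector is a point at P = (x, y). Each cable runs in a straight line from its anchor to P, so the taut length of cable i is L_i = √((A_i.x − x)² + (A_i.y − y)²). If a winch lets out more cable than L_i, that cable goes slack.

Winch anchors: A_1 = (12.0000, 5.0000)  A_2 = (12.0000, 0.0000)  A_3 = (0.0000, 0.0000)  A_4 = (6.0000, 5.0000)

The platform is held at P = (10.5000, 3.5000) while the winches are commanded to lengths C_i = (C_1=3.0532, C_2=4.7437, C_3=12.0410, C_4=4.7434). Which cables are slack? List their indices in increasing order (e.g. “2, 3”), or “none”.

cable 1: √((1.5000)²+(1.5000)²)=2.1213, C_1=3.0532: slack
cable 2: √((1.5000)²+(-3.5000)²)=3.8079, C_2=4.7437: slack
cable 3: √((-10.5000)²+(-3.5000)²)=11.0680, C_3=12.0410: slack
cable 4: √((-4.5000)²+(1.5000)²)=4.7434, C_4=4.7434: taut

1, 2, 3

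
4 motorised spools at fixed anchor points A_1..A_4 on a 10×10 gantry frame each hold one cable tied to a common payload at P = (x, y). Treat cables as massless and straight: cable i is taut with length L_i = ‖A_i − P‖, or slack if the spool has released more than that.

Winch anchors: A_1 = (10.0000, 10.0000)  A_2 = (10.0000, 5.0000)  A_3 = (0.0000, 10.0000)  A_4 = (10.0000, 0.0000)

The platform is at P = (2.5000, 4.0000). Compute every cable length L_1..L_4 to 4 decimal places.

(9.6047, 7.5664, 6.5000, 8.5000)

L_1: Δ = A_1−P = (7.5000, 6.0000) → ‖Δ‖ = √92.2500 = 9.6047
L_2: Δ = A_2−P = (7.5000, 1.0000) → ‖Δ‖ = √57.2500 = 7.5664
L_3: Δ = A_3−P = (-2.5000, 6.0000) → ‖Δ‖ = √42.2500 = 6.5000
L_4: Δ = A_4−P = (7.5000, -4.0000) → ‖Δ‖ = √72.2500 = 8.5000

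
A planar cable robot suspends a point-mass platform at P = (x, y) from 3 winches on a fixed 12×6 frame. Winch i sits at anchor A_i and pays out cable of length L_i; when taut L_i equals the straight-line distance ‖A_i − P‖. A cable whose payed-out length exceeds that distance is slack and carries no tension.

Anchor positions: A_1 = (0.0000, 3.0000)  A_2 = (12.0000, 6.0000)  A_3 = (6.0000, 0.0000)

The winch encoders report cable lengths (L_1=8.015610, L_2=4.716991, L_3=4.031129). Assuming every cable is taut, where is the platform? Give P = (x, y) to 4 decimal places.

each cable: (A_i−P)·(A_i−P) = L_i²; let k_i = ‖A_i‖²−L_i²
k_1 = 0.0000+9.0000−64.2500 = -55.2500
row 1: -24.0000x − 6.0000y = -213.0000  (k_2=157.7500)
row 2: -12.0000x + 6.0000y = -75.0000  (k_3=19.7500)
Cramer on rows 1–2 → x = 8.0000, y = 3.5000

(8.0000, 3.5000)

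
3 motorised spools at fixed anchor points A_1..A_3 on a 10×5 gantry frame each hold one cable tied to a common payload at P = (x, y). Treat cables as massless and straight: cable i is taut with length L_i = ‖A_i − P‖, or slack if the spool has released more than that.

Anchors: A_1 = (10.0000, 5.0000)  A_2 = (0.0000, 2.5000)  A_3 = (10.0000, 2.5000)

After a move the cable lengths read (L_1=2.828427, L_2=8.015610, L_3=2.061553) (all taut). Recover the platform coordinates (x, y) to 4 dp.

expand ‖A_i−P‖²=L_i² and subtract eq 1 (q_i ≔ ‖A_i‖²−L_i²)
q_1 = 100.0000+25.0000−8.0000 = 117.0000
eq1−eq2 → [20.0000  5.0000]·P = 175.0000
eq1−eq3 → [0.0000  5.0000]·P = 15.0000
2×2 solve → P = (8.0000, 3.0000)

(8.0000, 3.0000)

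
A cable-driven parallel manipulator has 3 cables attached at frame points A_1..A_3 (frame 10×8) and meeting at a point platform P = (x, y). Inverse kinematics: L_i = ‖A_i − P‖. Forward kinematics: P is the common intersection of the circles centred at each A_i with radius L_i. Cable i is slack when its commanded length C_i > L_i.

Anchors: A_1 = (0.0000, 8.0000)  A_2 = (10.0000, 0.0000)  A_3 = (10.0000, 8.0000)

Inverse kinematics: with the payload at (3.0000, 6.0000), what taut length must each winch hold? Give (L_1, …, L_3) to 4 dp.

L_1: Δ = A_1−P = (-3.0000, 2.0000) → ‖Δ‖ = √13.0000 = 3.6056
L_2: Δ = A_2−P = (7.0000, -6.0000) → ‖Δ‖ = √85.0000 = 9.2195
L_3: Δ = A_3−P = (7.0000, 2.0000) → ‖Δ‖ = √53.0000 = 7.2801

(3.6056, 9.2195, 7.2801)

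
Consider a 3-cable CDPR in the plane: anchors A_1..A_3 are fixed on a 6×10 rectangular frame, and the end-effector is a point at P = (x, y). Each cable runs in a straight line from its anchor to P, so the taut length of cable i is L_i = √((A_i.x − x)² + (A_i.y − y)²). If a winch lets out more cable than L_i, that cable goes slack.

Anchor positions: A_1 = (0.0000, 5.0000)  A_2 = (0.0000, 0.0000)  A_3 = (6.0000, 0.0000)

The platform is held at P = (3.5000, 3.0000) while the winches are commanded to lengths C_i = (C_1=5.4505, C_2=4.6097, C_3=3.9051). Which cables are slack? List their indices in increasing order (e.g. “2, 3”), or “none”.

i=1: geometric 4.0311 vs commanded 5.4505 ⇒ slack
i=2: geometric 4.6098 vs commanded 4.6097 ⇒ taut
i=3: geometric 3.9051 vs commanded 3.9051 ⇒ taut

1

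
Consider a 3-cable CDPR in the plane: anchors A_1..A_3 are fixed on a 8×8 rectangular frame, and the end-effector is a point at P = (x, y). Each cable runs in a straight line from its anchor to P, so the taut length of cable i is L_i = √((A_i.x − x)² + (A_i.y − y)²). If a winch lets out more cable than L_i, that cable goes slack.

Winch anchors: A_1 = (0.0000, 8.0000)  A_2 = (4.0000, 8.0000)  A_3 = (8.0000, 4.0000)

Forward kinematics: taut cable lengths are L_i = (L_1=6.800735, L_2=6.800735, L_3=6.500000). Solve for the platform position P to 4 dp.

(2.0000, 1.5000)

circle eqns → linear via eq_j − eq_1; set c_j = A_j·A_j − L_j²
c_1 = 0.0000+64.0000−46.2500 = 17.7500
-8.0000·x + 0.0000·y = c_1−c_2 = -16.0000
-16.0000·x + 8.0000·y = c_1−c_3 = -20.0000
solve first two rows → x=2.0000, y=1.5000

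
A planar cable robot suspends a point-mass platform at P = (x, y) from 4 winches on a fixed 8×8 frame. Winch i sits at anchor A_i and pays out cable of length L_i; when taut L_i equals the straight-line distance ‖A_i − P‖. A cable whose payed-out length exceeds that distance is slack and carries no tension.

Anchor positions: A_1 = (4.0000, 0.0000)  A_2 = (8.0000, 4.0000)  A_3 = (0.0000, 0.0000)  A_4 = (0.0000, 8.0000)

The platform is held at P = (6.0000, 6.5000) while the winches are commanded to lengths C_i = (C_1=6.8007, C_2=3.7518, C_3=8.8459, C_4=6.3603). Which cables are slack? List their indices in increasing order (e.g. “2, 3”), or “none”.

i=1: geometric 6.8007 vs commanded 6.8007 ⇒ taut
i=2: geometric 3.2016 vs commanded 3.7518 ⇒ slack
i=3: geometric 8.8459 vs commanded 8.8459 ⇒ taut
i=4: geometric 6.1847 vs commanded 6.3603 ⇒ slack

2, 4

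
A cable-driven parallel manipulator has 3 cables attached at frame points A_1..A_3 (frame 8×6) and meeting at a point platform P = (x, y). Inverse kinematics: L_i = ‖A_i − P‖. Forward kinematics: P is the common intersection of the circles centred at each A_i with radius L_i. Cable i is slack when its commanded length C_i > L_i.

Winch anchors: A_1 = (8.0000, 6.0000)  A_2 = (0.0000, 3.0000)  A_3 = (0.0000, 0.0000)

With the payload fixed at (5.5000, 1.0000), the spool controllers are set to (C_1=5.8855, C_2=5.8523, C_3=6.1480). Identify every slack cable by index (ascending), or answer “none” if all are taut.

1, 3

cable 1: L_1 = ‖A_1−P‖ = 5.5902;  C_1 = 5.8855 → slack
cable 2: L_2 = ‖A_2−P‖ = 5.8523;  C_2 = 5.8523 → taut
cable 3: L_3 = ‖A_3−P‖ = 5.5902;  C_3 = 6.1480 → slack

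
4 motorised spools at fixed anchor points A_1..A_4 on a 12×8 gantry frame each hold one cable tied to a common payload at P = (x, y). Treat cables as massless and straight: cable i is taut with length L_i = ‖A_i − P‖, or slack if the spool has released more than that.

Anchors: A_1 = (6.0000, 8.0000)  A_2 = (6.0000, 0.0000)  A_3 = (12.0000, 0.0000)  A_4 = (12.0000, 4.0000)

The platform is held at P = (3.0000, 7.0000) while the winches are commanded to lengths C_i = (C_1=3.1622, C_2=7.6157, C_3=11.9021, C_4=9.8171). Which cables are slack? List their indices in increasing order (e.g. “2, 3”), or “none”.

cable 1: √((3.0000)²+(1.0000)²)=3.1623, C_1=3.1622: taut
cable 2: √((3.0000)²+(-7.0000)²)=7.6158, C_2=7.6157: taut
cable 3: √((9.0000)²+(-7.0000)²)=11.4018, C_3=11.9021: slack
cable 4: √((9.0000)²+(-3.0000)²)=9.4868, C_4=9.8171: slack

3, 4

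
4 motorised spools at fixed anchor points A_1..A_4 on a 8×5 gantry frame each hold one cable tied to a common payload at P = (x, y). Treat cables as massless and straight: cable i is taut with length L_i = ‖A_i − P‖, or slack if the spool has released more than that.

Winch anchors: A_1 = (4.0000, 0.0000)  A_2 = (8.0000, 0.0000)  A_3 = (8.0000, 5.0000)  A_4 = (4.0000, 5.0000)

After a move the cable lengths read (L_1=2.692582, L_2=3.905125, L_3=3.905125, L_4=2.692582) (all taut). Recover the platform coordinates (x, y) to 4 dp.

each cable: (A_i−P)·(A_i−P) = L_i²; let c_i = ‖A_i‖²−L_i²
c_1 = 16.0000+0.0000−7.2500 = 8.7500
row 1: -8.0000x + 0.0000y = -40.0000  (c_2=48.7500)
row 2: -8.0000x − 10.0000y = -65.0000  (c_3=73.7500)
row 3: 0.0000x − 10.0000y = -25.0000  (c_4=33.7500)
Cramer on rows 1–2 → x = 5.0000, y = 2.5000
check cable 4: ‖A_4−P‖² = 7.2500 ≈ L_4² = 7.2500 ✓

(5.0000, 2.5000)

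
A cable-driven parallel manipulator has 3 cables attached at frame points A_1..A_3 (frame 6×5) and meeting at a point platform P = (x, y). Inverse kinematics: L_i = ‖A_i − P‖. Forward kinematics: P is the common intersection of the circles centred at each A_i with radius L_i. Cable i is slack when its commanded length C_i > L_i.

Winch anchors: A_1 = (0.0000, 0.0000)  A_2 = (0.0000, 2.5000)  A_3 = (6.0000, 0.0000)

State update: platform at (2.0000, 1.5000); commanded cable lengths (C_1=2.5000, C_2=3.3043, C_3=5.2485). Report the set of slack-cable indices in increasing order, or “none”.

i=1: geometric 2.5000 vs commanded 2.5000 ⇒ taut
i=2: geometric 2.2361 vs commanded 3.3043 ⇒ slack
i=3: geometric 4.2720 vs commanded 5.2485 ⇒ slack

2, 3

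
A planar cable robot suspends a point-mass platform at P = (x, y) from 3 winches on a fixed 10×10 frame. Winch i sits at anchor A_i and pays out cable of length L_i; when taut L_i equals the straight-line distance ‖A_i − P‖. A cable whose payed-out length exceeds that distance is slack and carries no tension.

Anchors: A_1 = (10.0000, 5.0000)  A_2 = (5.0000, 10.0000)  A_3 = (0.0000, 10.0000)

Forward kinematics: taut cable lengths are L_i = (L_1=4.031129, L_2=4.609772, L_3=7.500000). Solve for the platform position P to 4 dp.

(6.0000, 5.5000)

circle eqns → linear via eq_j − eq_1; set c_j = A_j·A_j − L_j²
c_1 = 100.0000+25.0000−16.2500 = 108.7500
10.0000·x − 10.0000·y = c_1−c_2 = 5.0000
20.0000·x − 10.0000·y = c_1−c_3 = 65.0000
solve first two rows → x=6.0000, y=5.5000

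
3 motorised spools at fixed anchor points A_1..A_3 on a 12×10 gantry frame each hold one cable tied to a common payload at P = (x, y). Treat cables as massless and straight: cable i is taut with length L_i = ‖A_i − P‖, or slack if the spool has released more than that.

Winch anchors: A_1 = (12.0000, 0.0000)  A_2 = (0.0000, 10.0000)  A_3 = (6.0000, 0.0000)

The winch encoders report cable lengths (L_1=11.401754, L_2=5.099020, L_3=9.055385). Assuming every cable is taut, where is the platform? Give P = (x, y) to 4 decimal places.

(5.0000, 9.0000)

each cable: (A_i−P)·(A_i−P) = L_i²; let q_i = ‖A_i‖²−L_i²
q_1 = 144.0000+0.0000−130.0000 = 14.0000
row 1: 24.0000x − 20.0000y = -60.0000  (q_2=74.0000)
row 2: 12.0000x + 0.0000y = 60.0000  (q_3=-46.0000)
Cramer on rows 1–2 → x = 5.0000, y = 9.0000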